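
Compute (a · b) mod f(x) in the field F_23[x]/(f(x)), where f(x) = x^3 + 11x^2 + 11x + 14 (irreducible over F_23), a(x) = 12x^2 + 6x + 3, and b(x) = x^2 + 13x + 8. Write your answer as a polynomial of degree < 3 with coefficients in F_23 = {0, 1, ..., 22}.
a · b ≡ 14x^2 + 3x + 18 (mod f(x))

Multiply in F_23[x]: a(x)·b(x) = (12x^2 + 6x + 3)·(x^2 + 13x + 8) = 12x^4 + x^3 + 16x^2 + 18x + 1. This has degree ≥ 3, so divide by f(x) over F_23: 12x^4 + x^3 + 16x^2 + 18x + 1 = (12x + 7)·(x^3 + 11x^2 + 11x + 14) + (14x^2 + 3x + 18). Hence a·b ≡ 14x^2 + 3x + 18 (mod f). (F_23[x]/(f) is a field with 23^3 = 12167 elements since f is irreducible of degree 3.)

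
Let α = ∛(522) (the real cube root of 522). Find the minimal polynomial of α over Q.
m_α(x) = x^3 - 522

α satisfies α^3 = 522, so x^3 - 522 annihilates α. By the rational root test, a rational root p/q (in lowest terms) of x^3 - 522 would satisfy p^3 = 522 q^3, forcing q = 1 and p^3 = 522; but 522 is not a perfect cube, contradiction. A monic cubic over Q with no rational root is irreducible (any nontrivial factorization would include a linear factor). Hence x^3 - 522 is the minimal polynomial of α, and in particular [Q(α):Q] = 3.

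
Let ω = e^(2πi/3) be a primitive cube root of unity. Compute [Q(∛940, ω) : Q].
[Q(∛940, ω) : Q] = 6

[Q(∛940):Q] = 3 (min poly x^3 - 940, irreducible since 940 is not a perfect cube). [Q(ω):Q] = 2 (min poly x^2 + x + 1). Since Q(∛940) ⊂ R and ω ∉ R, we have ω ∉ Q(∛940), so x^2 + x + 1 remains irreducible over Q(∛940) and [Q(∛940, ω) : Q(∛940)] = 2. By the tower law, [Q(∛940, ω) : Q] = 3 · 2 = 6. (In fact Q(∛940, ω) is the splitting field of x^3 - 940 over Q.)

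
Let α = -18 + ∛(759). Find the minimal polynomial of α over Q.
m_α(x) = x^3 + 54x^2 + 972x + 5073

Set β = α + 18 = ∛(759), so β^3 = 759. Then (α + 18)^3 - 759 = 0, i.e. α is a root of g(x) = (x + 18)^3 - 759 = x^3 + 54x^2 + 972x + 5073. Since g(x) = h(x + 18) where h(x) = x^3 - 759, and h is irreducible over Q (because 759 is not a perfect cube, so h has no rational root, and a monic cubic with no rational root is irreducible), g is also irreducible (irreducibility is preserved under the substitution x → x + 18). Hence m_α(x) = x^3 + 54x^2 + 972x + 5073.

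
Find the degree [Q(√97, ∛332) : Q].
[Q(√97, ∛332) : Q] = 6

Let L = Q(√97, ∛332). Since Q(√97) ⊂ L and [Q(√97):Q] = 2, the tower law gives 2 | [L:Q]. Likewise Q(∛332) ⊂ L with [Q(∛332):Q] = 3 (because 332 is not a perfect cube), so 3 | [L:Q]. As gcd(2,3) = 1, [L:Q] is divisible by 6. Conversely L is generated over Q by √97 and ∛332, so [L:Q] ≤ 2·3 = 6. Therefore [Q(√97, ∛332) : Q] = 6.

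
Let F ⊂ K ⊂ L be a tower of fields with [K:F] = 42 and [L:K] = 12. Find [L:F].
[L:F] = 504

The tower law says that for any tower of field extensions F ⊂ K ⊂ L with finite degrees, [L:F] = [L:K] · [K:F]. Here this gives [L:F] = 12 · 42 = 504.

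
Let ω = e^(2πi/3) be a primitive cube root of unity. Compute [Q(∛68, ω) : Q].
[Q(∛68, ω) : Q] = 6

[Q(∛68):Q] = 3 (min poly x^3 - 68, irreducible since 68 is not a perfect cube). [Q(ω):Q] = 2 (min poly x^2 + x + 1). Since Q(∛68) ⊂ R and ω ∉ R, we have ω ∉ Q(∛68), so x^2 + x + 1 remains irreducible over Q(∛68) and [Q(∛68, ω) : Q(∛68)] = 2. By the tower law, [Q(∛68, ω) : Q] = 3 · 2 = 6. (In fact Q(∛68, ω) is the splitting field of x^3 - 68 over Q.)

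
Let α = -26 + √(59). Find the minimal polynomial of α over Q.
m_α(x) = x^2 + 52x + 617

From α + 26 = √(59), squaring gives (α + 26)^2 = 59, i.e. α^2 + 52α + 676 = 59, so α^2 + 52α + 617 = 0. The discriminant of x^2 + 52x + 617 is (52)^2 - 4·(617) = 2704 - 2468 = 236, and 4·(59) is not a perfect square in Q since 59 is squarefree and ≠ 1. Hence x^2 + 52x + 617 is irreducible over Q and is the minimal polynomial of α.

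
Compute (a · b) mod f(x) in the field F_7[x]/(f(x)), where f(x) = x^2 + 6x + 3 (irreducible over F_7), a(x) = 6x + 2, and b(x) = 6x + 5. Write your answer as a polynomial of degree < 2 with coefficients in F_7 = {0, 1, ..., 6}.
a · b ≡ x (mod f(x))

Multiply in F_7[x]: a(x)·b(x) = (6x + 2)·(6x + 5) = x^2 + 3. This has degree ≥ 2, so divide by f(x) over F_7: x^2 + 3 = (1)·(x^2 + 6x + 3) + (x). Hence a·b ≡ x (mod f). (F_7[x]/(f) is a field with 7^2 = 49 elements since f is irreducible of degree 2.)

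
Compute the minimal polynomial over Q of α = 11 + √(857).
m_α(x) = x^2 - 22x - 736

From α - 11 = √(857), squaring gives (α - 11)^2 = 857, i.e. α^2 - 22α + 121 = 857, so α^2 - 22α - 736 = 0. The discriminant of x^2 - 22x - 736 is (-22)^2 - 4·(-736) = 484 + 2944 = 3428, and 4·(857) is not a perfect square in Q since 857 is squarefree and ≠ 1. Hence x^2 - 22x - 736 is irreducible over Q and is the minimal polynomial of α.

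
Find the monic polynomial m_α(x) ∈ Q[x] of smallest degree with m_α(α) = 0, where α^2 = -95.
m_α(x) = x^2 + 95

α satisfies α^2 + 95 = 0, so x^2 + 95 annihilates α. Since d = -95 is squarefree and ≠ 1, it is not a perfect square in Q, so x^2 + 95 has no rational root and is therefore irreducible over Q (a degree-2 polynomial over a field is irreducible iff it has no root). Hence m_α(x) = x^2 + 95.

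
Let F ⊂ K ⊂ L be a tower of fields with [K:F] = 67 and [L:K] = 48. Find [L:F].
[L:F] = 3216

The tower law says that for any tower of field extensions F ⊂ K ⊂ L with finite degrees, [L:F] = [L:K] · [K:F]. Here this gives [L:F] = 48 · 67 = 3216.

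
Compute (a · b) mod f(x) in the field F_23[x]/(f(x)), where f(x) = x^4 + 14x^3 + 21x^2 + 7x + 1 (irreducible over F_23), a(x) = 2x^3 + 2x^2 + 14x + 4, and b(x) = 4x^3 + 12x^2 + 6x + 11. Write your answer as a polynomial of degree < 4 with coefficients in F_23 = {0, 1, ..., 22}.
a · b ≡ 14x^3 + 11x^2 + 11x + 12 (mod f(x))

Multiply in F_23[x]: a(x)·b(x) = (2x^3 + 2x^2 + 14x + 4)·(4x^3 + 12x^2 + 6x + 11) = 8x^6 + 9x^5 + 11x^3 + 16x^2 + 17x + 21. This has degree ≥ 4, so divide by f(x) over F_23: 8x^6 + 9x^5 + 11x^3 + 16x^2 + 17x + 21 = (8x^2 + 12x + 9)·(x^4 + 14x^3 + 21x^2 + 7x + 1) + (14x^3 + 11x^2 + 11x + 12). Hence a·b ≡ 14x^3 + 11x^2 + 11x + 12 (mod f). (F_23[x]/(f) is a field with 23^4 = 279841 elements since f is irreducible of degree 4.)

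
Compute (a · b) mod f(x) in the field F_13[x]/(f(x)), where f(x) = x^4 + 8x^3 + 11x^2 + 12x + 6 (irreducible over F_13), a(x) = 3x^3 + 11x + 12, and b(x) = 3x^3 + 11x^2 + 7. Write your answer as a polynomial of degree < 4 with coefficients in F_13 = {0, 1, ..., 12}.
a · b ≡ 11x^2 + 11x + 12 (mod f(x))

Multiply in F_13[x]: a(x)·b(x) = (3x^3 + 11x + 12)·(3x^3 + 11x^2 + 7) = 9x^6 + 7x^5 + 7x^4 + 9x^3 + 2x^2 + 12x + 6. This has degree ≥ 4, so divide by f(x) over F_13: 9x^6 + 7x^5 + 7x^4 + 9x^3 + 2x^2 + 12x + 6 = (9x^2 + 12)·(x^4 + 8x^3 + 11x^2 + 12x + 6) + (11x^2 + 11x + 12). Hence a·b ≡ 11x^2 + 11x + 12 (mod f). (F_13[x]/(f) is a field with 13^4 = 28561 elements since f is irreducible of degree 4.)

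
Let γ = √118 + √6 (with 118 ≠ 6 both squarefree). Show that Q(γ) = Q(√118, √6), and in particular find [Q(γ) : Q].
[Q(γ) : Q] = 4 (equivalently, Q(γ) = Q(√118, √6))

Obviously Q(γ) ⊆ Q(√118, √6), and [Q(√118, √6):Q] = 4 (since 118, 6 are distinct squarefree integers > 1 with 708 not a perfect square). To show equality we compute the minimal polynomial of γ. From γ = √118 + √6: γ^2 = 118 + 2√(708) + 6 = 124 + 2√(708), so γ^2 - 124 = 2√(708); squaring, (γ^2 - 124)^2 = 4·708, i.e. γ^4 - 248γ^2 + 15376 - 2832 = 0, i.e. γ^4 - 248γ^2 + 12544 = 0. So γ is a root of x^4 - 248x^2 + 12544. This polynomial is irreducible over Q: it has no rational root (each ±√118 ± √6 is irrational), and any factorization into two quadratics over Q would force √(708) ∈ Q (pairing opposite roots) or √118, √6 ∈ Q (other pairings), all impossible. Hence [Q(γ):Q] = 4 = [Q(√118, √6):Q], so Q(γ) = Q(√118, √6).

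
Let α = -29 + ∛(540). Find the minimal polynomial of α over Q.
m_α(x) = x^3 + 87x^2 + 2523x + 23849

Set β = α + 29 = ∛(540), so β^3 = 540. Then (α + 29)^3 - 540 = 0, i.e. α is a root of g(x) = (x + 29)^3 - 540 = x^3 + 87x^2 + 2523x + 23849. Since g(x) = h(x + 29) where h(x) = x^3 - 540, and h is irreducible over Q (because 540 is not a perfect cube, so h has no rational root, and a monic cubic with no rational root is irreducible), g is also irreducible (irreducibility is preserved under the substitution x → x + 29). Hence m_α(x) = x^3 + 87x^2 + 2523x + 23849.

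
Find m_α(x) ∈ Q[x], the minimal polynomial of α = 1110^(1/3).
m_α(x) = x^3 - 1110

α satisfies α^3 = 1110, so x^3 - 1110 annihilates α. By the rational root test, a rational root p/q (in lowest terms) of x^3 - 1110 would satisfy p^3 = 1110 q^3, forcing q = 1 and p^3 = 1110; but 1110 is not a perfect cube, contradiction. A monic cubic over Q with no rational root is irreducible (any nontrivial factorization would include a linear factor). Hence x^3 - 1110 is the minimal polynomial of α, and in particular [Q(α):Q] = 3.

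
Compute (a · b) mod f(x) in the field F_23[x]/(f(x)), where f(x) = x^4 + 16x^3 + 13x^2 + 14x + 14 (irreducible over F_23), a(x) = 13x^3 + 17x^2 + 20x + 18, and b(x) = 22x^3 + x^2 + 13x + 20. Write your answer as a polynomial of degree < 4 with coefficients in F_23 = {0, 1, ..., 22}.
a · b ≡ 4x^3 + 3x^2 + 6x + 12 (mod f(x))

Multiply in F_23[x]: a(x)·b(x) = (13x^3 + 17x^2 + 20x + 18)·(22x^3 + x^2 + 13x + 20) = 10x^6 + 19x^5 + 5x^4 + 20x^2 + 13x + 15. This has degree ≥ 4, so divide by f(x) over F_23: 10x^6 + 19x^5 + 5x^4 + 20x^2 + 13x + 15 = (10x^2 + 20x + 15)·(x^4 + 16x^3 + 13x^2 + 14x + 14) + (4x^3 + 3x^2 + 6x + 12). Hence a·b ≡ 4x^3 + 3x^2 + 6x + 12 (mod f). (F_23[x]/(f) is a field with 23^4 = 279841 elements since f is irreducible of degree 4.)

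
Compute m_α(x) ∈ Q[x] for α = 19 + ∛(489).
m_α(x) = x^3 - 57x^2 + 1083x - 7348

Set β = α - 19 = ∛(489), so β^3 = 489. Then (α - 19)^3 - 489 = 0, i.e. α is a root of g(x) = (x - 19)^3 - 489 = x^3 - 57x^2 + 1083x - 7348. Since g(x) = h(x - 19) where h(x) = x^3 - 489, and h is irreducible over Q (because 489 is not a perfect cube, so h has no rational root, and a monic cubic with no rational root is irreducible), g is also irreducible (irreducibility is preserved under the substitution x → x - 19). Hence m_α(x) = x^3 - 57x^2 + 1083x - 7348.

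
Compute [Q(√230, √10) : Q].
[Q(√230, √10) : Q] = 4

[Q(√230):Q] = 2 (min poly x^2 - 230, irreducible since 230 is squarefree > 1). For the top step, suppose √10 ∈ Q(√230), say √10 = c + d√230 with c, d ∈ Q. Squaring: 10 = c^2 + 230d^2 + 2cd√230. Since √230 ∉ Q this forces 2cd = 0. If d = 0 then √10 = c ∈ Q, contradicting 10 squarefree > 1. If c = 0 then 10 = 230d^2, so 230·10 = (230d)^2 is a perfect square in Q — but 230·10 = 2300 is not a perfect square (since 230 and 10 are distinct squarefree integers). Contradiction. Hence √10 ∉ Q(√230), so x^2 - 10 stays irreducible over Q(√230) and [Q(√230, √10) : Q(√230)] = 2. By the tower law, [Q(√230, √10) : Q] = 2 · 2 = 4.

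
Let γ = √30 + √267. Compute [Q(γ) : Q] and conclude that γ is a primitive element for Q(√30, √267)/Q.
[Q(γ) : Q] = 4 (equivalently, Q(γ) = Q(√30, √267))

Obviously Q(γ) ⊆ Q(√30, √267), and [Q(√30, √267):Q] = 4 (since 30, 267 are distinct squarefree integers > 1 with 8010 not a perfect square). To show equality we compute the minimal polynomial of γ. From γ = √30 + √267: γ^2 = 30 + 2√(8010) + 267 = 297 + 2√(8010), so γ^2 - 297 = 2√(8010); squaring, (γ^2 - 297)^2 = 4·8010, i.e. γ^4 - 594γ^2 + 88209 - 32040 = 0, i.e. γ^4 - 594γ^2 + 56169 = 0. So γ is a root of x^4 - 594x^2 + 56169. This polynomial is irreducible over Q: it has no rational root (each ±√30 ± √267 is irrational), and any factorization into two quadratics over Q would force √(8010) ∈ Q (pairing opposite roots) or √30, √267 ∈ Q (other pairings), all impossible. Hence [Q(γ):Q] = 4 = [Q(√30, √267):Q], so Q(γ) = Q(√30, √267).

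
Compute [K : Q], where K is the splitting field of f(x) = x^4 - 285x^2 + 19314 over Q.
[K : Q] = 4

Solving the quadratic in x^2: x^2 = (285 ± √(285^2 - 4·19314))/2 = (285 ± √3969)/2 = (285 ± 63)/2, giving x^2 = 174 or x^2 = 111. So f(x) = (x^2 - 174)(x^2 - 111) and the roots of f are ±√174, ±√111. Hence the splitting field is K = Q(√174, √111). Since 174 and 111 are distinct squarefree integers > 1, their product 19314 is not a perfect square, so √111 ∉ Q(√174). By the tower law [K:Q] = [Q(√174,√111):Q(√174)] · [Q(√174):Q] = 2 · 2 = 4.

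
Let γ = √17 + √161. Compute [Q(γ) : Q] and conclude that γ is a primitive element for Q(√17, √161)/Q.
[Q(γ) : Q] = 4 (equivalently, Q(γ) = Q(√17, √161))

Obviously Q(γ) ⊆ Q(√17, √161), and [Q(√17, √161):Q] = 4 (since 17, 161 are distinct squarefree integers > 1 with 2737 not a perfect square). To show equality we compute the minimal polynomial of γ. From γ = √17 + √161: γ^2 = 17 + 2√(2737) + 161 = 178 + 2√(2737), so γ^2 - 178 = 2√(2737); squaring, (γ^2 - 178)^2 = 4·2737, i.e. γ^4 - 356γ^2 + 31684 - 10948 = 0, i.e. γ^4 - 356γ^2 + 20736 = 0. So γ is a root of x^4 - 356x^2 + 20736. This polynomial is irreducible over Q: it has no rational root (each ±√17 ± √161 is irrational), and any factorization into two quadratics over Q would force √(2737) ∈ Q (pairing opposite roots) or √17, √161 ∈ Q (other pairings), all impossible. Hence [Q(γ):Q] = 4 = [Q(√17, √161):Q], so Q(γ) = Q(√17, √161).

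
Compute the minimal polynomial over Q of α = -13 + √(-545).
m_α(x) = x^2 + 26x + 714

From α + 13 = √(-545), squaring gives (α + 13)^2 = -545, i.e. α^2 + 26α + 169 = -545, so α^2 + 26α + 714 = 0. The discriminant of x^2 + 26x + 714 is (26)^2 - 4·(714) = 676 - 2856 = -2180, and 4·(-545) is not a perfect square in Q since -545 is squarefree and ≠ 1. Hence x^2 + 26x + 714 is irreducible over Q and is the minimal polynomial of α.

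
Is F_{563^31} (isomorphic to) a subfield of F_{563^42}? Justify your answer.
No: F_{563^31} is not a subfield of F_{563^42}

F_{p^m} embeds in F_{p^n} iff m | n. Here 31 ∤ 42 (since 42 = 1·31 + 11 with remainder 11 ≠ 0), so F_{563^31} is not a subfield of F_{563^42}. Equivalently: if it were, the tower law would give 31 = [F_{563^31}:F_563] dividing [F_{563^42}:F_563] = 42, contradiction.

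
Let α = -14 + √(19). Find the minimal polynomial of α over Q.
m_α(x) = x^2 + 28x + 177

From α + 14 = √(19), squaring gives (α + 14)^2 = 19, i.e. α^2 + 28α + 196 = 19, so α^2 + 28α + 177 = 0. The discriminant of x^2 + 28x + 177 is (28)^2 - 4·(177) = 784 - 708 = 76, and 4·(19) is not a perfect square in Q since 19 is squarefree and ≠ 1. Hence x^2 + 28x + 177 is irreducible over Q and is the minimal polynomial of α.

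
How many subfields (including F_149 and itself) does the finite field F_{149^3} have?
F_{149^3} has 2 subfields

The subfields of F_{p^n} are exactly the fields F_{p^d} for d | n (each is the fixed field of the unique index-d subgroup of Gal(F_{p^n}/F_p) ≅ Z/nZ). The divisors of n = 3 are {1, 3}, giving 2 subfields: F_{149^1}, F_{149^3}.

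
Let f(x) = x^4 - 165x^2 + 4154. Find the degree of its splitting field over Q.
[K : Q] = 4

Solving the quadratic in x^2: x^2 = (165 ± √(165^2 - 4·4154))/2 = (165 ± √10609)/2 = (165 ± 103)/2, giving x^2 = 31 or x^2 = 134. So f(x) = (x^2 - 31)(x^2 - 134) and the roots of f are ±√31, ±√134. Hence the splitting field is K = Q(√31, √134). Since 31 and 134 are distinct squarefree integers > 1, their product 4154 is not a perfect square, so √134 ∉ Q(√31). By the tower law [K:Q] = [Q(√31,√134):Q(√31)] · [Q(√31):Q] = 2 · 2 = 4.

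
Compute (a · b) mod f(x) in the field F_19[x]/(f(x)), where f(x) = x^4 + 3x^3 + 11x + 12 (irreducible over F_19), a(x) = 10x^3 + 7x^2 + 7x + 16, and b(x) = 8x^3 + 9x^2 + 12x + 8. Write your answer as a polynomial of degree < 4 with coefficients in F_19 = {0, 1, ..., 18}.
a · b ≡ 2x^3 + 16x^2 + 15x + 13 (mod f(x))

Multiply in F_19[x]: a(x)·b(x) = (10x^3 + 7x^2 + 7x + 16)·(8x^3 + 9x^2 + 12x + 8) = 4x^6 + 13x^5 + 11x^4 + 13x^3 + 18x^2 + x + 14. This has degree ≥ 4, so divide by f(x) over F_19: 4x^6 + 13x^5 + 11x^4 + 13x^3 + 18x^2 + x + 14 = (4x^2 + x + 8)·(x^4 + 3x^3 + 11x + 12) + (2x^3 + 16x^2 + 15x + 13). Hence a·b ≡ 2x^3 + 16x^2 + 15x + 13 (mod f). (F_19[x]/(f) is a field with 19^4 = 130321 elements since f is irreducible of degree 4.)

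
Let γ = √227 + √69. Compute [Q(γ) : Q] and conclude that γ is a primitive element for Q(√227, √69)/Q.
[Q(γ) : Q] = 4 (equivalently, Q(γ) = Q(√227, √69))

Obviously Q(γ) ⊆ Q(√227, √69), and [Q(√227, √69):Q] = 4 (since 227, 69 are distinct squarefree integers > 1 with 15663 not a perfect square). To show equality we compute the minimal polynomial of γ. From γ = √227 + √69: γ^2 = 227 + 2√(15663) + 69 = 296 + 2√(15663), so γ^2 - 296 = 2√(15663); squaring, (γ^2 - 296)^2 = 4·15663, i.e. γ^4 - 592γ^2 + 87616 - 62652 = 0, i.e. γ^4 - 592γ^2 + 24964 = 0. So γ is a root of x^4 - 592x^2 + 24964. This polynomial is irreducible over Q: it has no rational root (each ±√227 ± √69 is irrational), and any factorization into two quadratics over Q would force √(15663) ∈ Q (pairing opposite roots) or √227, √69 ∈ Q (other pairings), all impossible. Hence [Q(γ):Q] = 4 = [Q(√227, √69):Q], so Q(γ) = Q(√227, √69).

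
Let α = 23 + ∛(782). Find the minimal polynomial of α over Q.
m_α(x) = x^3 - 69x^2 + 1587x - 12949

Set β = α - 23 = ∛(782), so β^3 = 782. Then (α - 23)^3 - 782 = 0, i.e. α is a root of g(x) = (x - 23)^3 - 782 = x^3 - 69x^2 + 1587x - 12949. Since g(x) = h(x - 23) where h(x) = x^3 - 782, and h is irreducible over Q (because 782 is not a perfect cube, so h has no rational root, and a monic cubic with no rational root is irreducible), g is also irreducible (irreducibility is preserved under the substitution x → x - 23). Hence m_α(x) = x^3 - 69x^2 + 1587x - 12949.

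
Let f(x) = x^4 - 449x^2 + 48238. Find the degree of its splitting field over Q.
[K : Q] = 4

Solving the quadratic in x^2: x^2 = (449 ± √(449^2 - 4·48238))/2 = (449 ± √8649)/2 = (449 ± 93)/2, giving x^2 = 271 or x^2 = 178. So f(x) = (x^2 - 271)(x^2 - 178) and the roots of f are ±√271, ±√178. Hence the splitting field is K = Q(√271, √178). Since 271 and 178 are distinct squarefree integers > 1, their product 48238 is not a perfect square, so √178 ∉ Q(√271). By the tower law [K:Q] = [Q(√271,√178):Q(√271)] · [Q(√271):Q] = 2 · 2 = 4.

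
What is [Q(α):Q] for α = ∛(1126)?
[Q(α):Q] = 3

The minimal polynomial of α is x^3 - 1126, irreducible over Q since 1126 is not a perfect cube (so x^3 - 1126 has no rational root). Hence [Q(α):Q] = deg(m_α) = 3.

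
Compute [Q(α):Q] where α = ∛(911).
[Q(α):Q] = 3

The minimal polynomial of α is x^3 - 911, irreducible over Q since 911 is not a perfect cube (so x^3 - 911 has no rational root). Hence [Q(α):Q] = deg(m_α) = 3.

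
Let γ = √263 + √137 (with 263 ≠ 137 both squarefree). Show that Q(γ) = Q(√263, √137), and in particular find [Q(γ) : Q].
[Q(γ) : Q] = 4 (equivalently, Q(γ) = Q(√263, √137))

Obviously Q(γ) ⊆ Q(√263, √137), and [Q(√263, √137):Q] = 4 (since 263, 137 are distinct squarefree integers > 1 with 36031 not a perfect square). To show equality we compute the minimal polynomial of γ. From γ = √263 + √137: γ^2 = 263 + 2√(36031) + 137 = 400 + 2√(36031), so γ^2 - 400 = 2√(36031); squaring, (γ^2 - 400)^2 = 4·36031, i.e. γ^4 - 800γ^2 + 160000 - 144124 = 0, i.e. γ^4 - 800γ^2 + 15876 = 0. So γ is a root of x^4 - 800x^2 + 15876. This polynomial is irreducible over Q: it has no rational root (each ±√263 ± √137 is irrational), and any factorization into two quadratics over Q would force √(36031) ∈ Q (pairing opposite roots) or √263, √137 ∈ Q (other pairings), all impossible. Hence [Q(γ):Q] = 4 = [Q(√263, √137):Q], so Q(γ) = Q(√263, √137).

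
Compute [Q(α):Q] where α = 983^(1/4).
[Q(α):Q] = 4

α is a root of x^4 - 983. By Eisenstein's criterion at the prime p = 983 (which divides the constant term 983 but p^2 = 966289 does not, since 983 is squarefree), x^4 - 983 is irreducible over Q. Hence [Q(α):Q] = 4.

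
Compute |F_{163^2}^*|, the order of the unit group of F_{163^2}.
|F_{163^2}^*| = 26568

F_{163^2} has 163^2 = 26569 elements; its multiplicative group consists of all nonzero elements, so |F_{163^2}^*| = 26569 - 1 = 26568. (It is cyclic since any finite subgroup of the multiplicative group of a field is cyclic.)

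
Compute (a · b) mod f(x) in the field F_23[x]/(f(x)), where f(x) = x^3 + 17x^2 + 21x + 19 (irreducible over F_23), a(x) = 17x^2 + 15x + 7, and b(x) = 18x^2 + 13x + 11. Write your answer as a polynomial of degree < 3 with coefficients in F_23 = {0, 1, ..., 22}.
a · b ≡ 17x^2 + 16x + 1 (mod f(x))

Multiply in F_23[x]: a(x)·b(x) = (17x^2 + 15x + 7)·(18x^2 + 13x + 11) = 7x^4 + 8x^3 + 2x^2 + 3x + 8. This has degree ≥ 3, so divide by f(x) over F_23: 7x^4 + 8x^3 + 2x^2 + 3x + 8 = (7x + 4)·(x^3 + 17x^2 + 21x + 19) + (17x^2 + 16x + 1). Hence a·b ≡ 17x^2 + 16x + 1 (mod f). (F_23[x]/(f) is a field with 23^3 = 12167 elements since f is irreducible of degree 3.)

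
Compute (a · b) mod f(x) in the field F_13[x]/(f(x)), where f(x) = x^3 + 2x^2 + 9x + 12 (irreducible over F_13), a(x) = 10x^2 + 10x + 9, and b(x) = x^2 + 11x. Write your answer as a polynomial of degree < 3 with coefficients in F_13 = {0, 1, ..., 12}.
a · b ≡ 11x^2 + 2x + 9 (mod f(x))

Multiply in F_13[x]: a(x)·b(x) = (10x^2 + 10x + 9)·(x^2 + 11x) = 10x^4 + 3x^3 + 2x^2 + 8x. This has degree ≥ 3, so divide by f(x) over F_13: 10x^4 + 3x^3 + 2x^2 + 8x = (10x + 9)·(x^3 + 2x^2 + 9x + 12) + (11x^2 + 2x + 9). Hence a·b ≡ 11x^2 + 2x + 9 (mod f). (F_13[x]/(f) is a field with 13^3 = 2197 elements since f is irreducible of degree 3.)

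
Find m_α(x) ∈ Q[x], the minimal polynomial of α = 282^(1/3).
m_α(x) = x^3 - 282

α satisfies α^3 = 282, so x^3 - 282 annihilates α. By the rational root test, a rational root p/q (in lowest terms) of x^3 - 282 would satisfy p^3 = 282 q^3, forcing q = 1 and p^3 = 282; but 282 is not a perfect cube, contradiction. A monic cubic over Q with no rational root is irreducible (any nontrivial factorization would include a linear factor). Hence x^3 - 282 is the minimal polynomial of α, and in particular [Q(α):Q] = 3.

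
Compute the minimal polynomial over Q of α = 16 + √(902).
m_α(x) = x^2 - 32x - 646

From α - 16 = √(902), squaring gives (α - 16)^2 = 902, i.e. α^2 - 32α + 256 = 902, so α^2 - 32α - 646 = 0. The discriminant of x^2 - 32x - 646 is (-32)^2 - 4·(-646) = 1024 + 2584 = 3608, and 4·(902) is not a perfect square in Q since 902 is squarefree and ≠ 1. Hence x^2 - 32x - 646 is irreducible over Q and is the minimal polynomial of α.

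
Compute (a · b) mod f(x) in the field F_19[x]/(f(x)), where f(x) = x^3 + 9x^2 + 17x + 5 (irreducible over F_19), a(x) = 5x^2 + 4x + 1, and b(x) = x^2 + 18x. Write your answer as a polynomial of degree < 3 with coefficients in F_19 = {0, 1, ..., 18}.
a · b ≡ 3x^2 + 15x + 2 (mod f(x))

Multiply in F_19[x]: a(x)·b(x) = (5x^2 + 4x + 1)·(x^2 + 18x) = 5x^4 + 18x^3 + 16x^2 + 18x. This has degree ≥ 3, so divide by f(x) over F_19: 5x^4 + 18x^3 + 16x^2 + 18x = (5x + 11)·(x^3 + 9x^2 + 17x + 5) + (3x^2 + 15x + 2). Hence a·b ≡ 3x^2 + 15x + 2 (mod f). (F_19[x]/(f) is a field with 19^3 = 6859 elements since f is irreducible of degree 3.)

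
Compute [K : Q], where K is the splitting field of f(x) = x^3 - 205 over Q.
[K : Q] = 6

The roots of x^3 - 205 are ∛205, ω∛205, ω^2∛205 where ω = e^(2πi/3) is a primitive cube root of unity, so K = Q(∛205, ω). Now [Q(∛205):Q] = 3 (since 205 is not a perfect cube, x^3 - 205 is irreducible) and [Q(ω):Q] = 2. Both 2 and 3 divide [K:Q], and [K:Q] ≤ 3·2 = 6, so [K:Q] = 6. (Equivalently: Q(∛205) ⊂ R but ω ∉ R, so [K : Q(∛205)] = 2.)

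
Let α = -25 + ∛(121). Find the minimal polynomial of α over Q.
m_α(x) = x^3 + 75x^2 + 1875x + 15504

Set β = α + 25 = ∛(121), so β^3 = 121. Then (α + 25)^3 - 121 = 0, i.e. α is a root of g(x) = (x + 25)^3 - 121 = x^3 + 75x^2 + 1875x + 15504. Since g(x) = h(x + 25) where h(x) = x^3 - 121, and h is irreducible over Q (because 121 is not a perfect cube, so h has no rational root, and a monic cubic with no rational root is irreducible), g is also irreducible (irreducibility is preserved under the substitution x → x + 25). Hence m_α(x) = x^3 + 75x^2 + 1875x + 15504.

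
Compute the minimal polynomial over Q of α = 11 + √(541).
m_α(x) = x^2 - 22x - 420

From α - 11 = √(541), squaring gives (α - 11)^2 = 541, i.e. α^2 - 22α + 121 = 541, so α^2 - 22α - 420 = 0. The discriminant of x^2 - 22x - 420 is (-22)^2 - 4·(-420) = 484 + 1680 = 2164, and 4·(541) is not a perfect square in Q since 541 is squarefree and ≠ 1. Hence x^2 - 22x - 420 is irreducible over Q and is the minimal polynomial of α.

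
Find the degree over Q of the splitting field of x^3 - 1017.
[K : Q] = 6

The roots of x^3 - 1017 are ∛1017, ω∛1017, ω^2∛1017 where ω = e^(2πi/3) is a primitive cube root of unity, so K = Q(∛1017, ω). Now [Q(∛1017):Q] = 3 (since 1017 is not a perfect cube, x^3 - 1017 is irreducible) and [Q(ω):Q] = 2. Both 2 and 3 divide [K:Q], and [K:Q] ≤ 3·2 = 6, so [K:Q] = 6. (Equivalently: Q(∛1017) ⊂ R but ω ∉ R, so [K : Q(∛1017)] = 2.)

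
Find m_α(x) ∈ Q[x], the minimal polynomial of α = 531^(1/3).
m_α(x) = x^3 - 531

α satisfies α^3 = 531, so x^3 - 531 annihilates α. By the rational root test, a rational root p/q (in lowest terms) of x^3 - 531 would satisfy p^3 = 531 q^3, forcing q = 1 and p^3 = 531; but 531 is not a perfect cube, contradiction. A monic cubic over Q with no rational root is irreducible (any nontrivial factorization would include a linear factor). Hence x^3 - 531 is the minimal polynomial of α, and in particular [Q(α):Q] = 3.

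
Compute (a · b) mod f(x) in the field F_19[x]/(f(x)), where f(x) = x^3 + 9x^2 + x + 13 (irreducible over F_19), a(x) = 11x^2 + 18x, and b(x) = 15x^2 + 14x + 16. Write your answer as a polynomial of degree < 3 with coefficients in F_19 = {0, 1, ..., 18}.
a · b ≡ 8x^2 + 2x + 18 (mod f(x))

Multiply in F_19[x]: a(x)·b(x) = (11x^2 + 18x)·(15x^2 + 14x + 16) = 13x^4 + 6x^3 + 10x^2 + 3x. This has degree ≥ 3, so divide by f(x) over F_19: 13x^4 + 6x^3 + 10x^2 + 3x = (13x + 3)·(x^3 + 9x^2 + x + 13) + (8x^2 + 2x + 18). Hence a·b ≡ 8x^2 + 2x + 18 (mod f). (F_19[x]/(f) is a field with 19^3 = 6859 elements since f is irreducible of degree 3.)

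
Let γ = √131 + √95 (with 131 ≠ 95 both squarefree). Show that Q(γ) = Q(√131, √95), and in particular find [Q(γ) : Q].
[Q(γ) : Q] = 4 (equivalently, Q(γ) = Q(√131, √95))

Obviously Q(γ) ⊆ Q(√131, √95), and [Q(√131, √95):Q] = 4 (since 131, 95 are distinct squarefree integers > 1 with 12445 not a perfect square). To show equality we compute the minimal polynomial of γ. From γ = √131 + √95: γ^2 = 131 + 2√(12445) + 95 = 226 + 2√(12445), so γ^2 - 226 = 2√(12445); squaring, (γ^2 - 226)^2 = 4·12445, i.e. γ^4 - 452γ^2 + 51076 - 49780 = 0, i.e. γ^4 - 452γ^2 + 1296 = 0. So γ is a root of x^4 - 452x^2 + 1296. This polynomial is irreducible over Q: it has no rational root (each ±√131 ± √95 is irrational), and any factorization into two quadratics over Q would force √(12445) ∈ Q (pairing opposite roots) or √131, √95 ∈ Q (other pairings), all impossible. Hence [Q(γ):Q] = 4 = [Q(√131, √95):Q], so Q(γ) = Q(√131, √95).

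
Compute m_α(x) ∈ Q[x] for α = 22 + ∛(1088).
m_α(x) = x^3 - 66x^2 + 1452x - 11736

Set β = α - 22 = ∛(1088), so β^3 = 1088. Then (α - 22)^3 - 1088 = 0, i.e. α is a root of g(x) = (x - 22)^3 - 1088 = x^3 - 66x^2 + 1452x - 11736. Since g(x) = h(x - 22) where h(x) = x^3 - 1088, and h is irreducible over Q (because 1088 is not a perfect cube, so h has no rational root, and a monic cubic with no rational root is irreducible), g is also irreducible (irreducibility is preserved under the substitution x → x - 22). Hence m_α(x) = x^3 - 66x^2 + 1452x - 11736.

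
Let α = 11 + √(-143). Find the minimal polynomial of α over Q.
m_α(x) = x^2 - 22x + 264

From α - 11 = √(-143), squaring gives (α - 11)^2 = -143, i.e. α^2 - 22α + 121 = -143, so α^2 - 22α + 264 = 0. The discriminant of x^2 - 22x + 264 is (-22)^2 - 4·(264) = 484 - 1056 = -572, and 4·(-143) is not a perfect square in Q since -143 is squarefree and ≠ 1. Hence x^2 - 22x + 264 is irreducible over Q and is the minimal polynomial of α.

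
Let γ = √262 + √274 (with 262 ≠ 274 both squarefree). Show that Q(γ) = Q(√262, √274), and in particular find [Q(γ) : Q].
[Q(γ) : Q] = 4 (equivalently, Q(γ) = Q(√262, √274))

Obviously Q(γ) ⊆ Q(√262, √274), and [Q(√262, √274):Q] = 4 (since 262, 274 are distinct squarefree integers > 1 with 71788 not a perfect square). To show equality we compute the minimal polynomial of γ. From γ = √262 + √274: γ^2 = 262 + 2√(71788) + 274 = 536 + 2√(71788), so γ^2 - 536 = 2√(71788); squaring, (γ^2 - 536)^2 = 4·71788, i.e. γ^4 - 1072γ^2 + 287296 - 287152 = 0, i.e. γ^4 - 1072γ^2 + 144 = 0. So γ is a root of x^4 - 1072x^2 + 144. This polynomial is irreducible over Q: it has no rational root (each ±√262 ± √274 is irrational), and any factorization into two quadratics over Q would force √(71788) ∈ Q (pairing opposite roots) or √262, √274 ∈ Q (other pairings), all impossible. Hence [Q(γ):Q] = 4 = [Q(√262, √274):Q], so Q(γ) = Q(√262, √274).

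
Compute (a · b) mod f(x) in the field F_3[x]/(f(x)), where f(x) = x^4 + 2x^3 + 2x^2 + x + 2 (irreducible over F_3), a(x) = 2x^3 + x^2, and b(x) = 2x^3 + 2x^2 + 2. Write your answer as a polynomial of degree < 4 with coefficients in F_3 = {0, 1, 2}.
a · b ≡ 2x^3 + 1 (mod f(x))

Multiply in F_3[x]: a(x)·b(x) = (2x^3 + x^2)·(2x^3 + 2x^2 + 2) = x^6 + 2x^4 + x^3 + 2x^2. This has degree ≥ 4, so divide by f(x) over F_3: x^6 + 2x^4 + x^3 + 2x^2 = (x^2 + x + 1)·(x^4 + 2x^3 + 2x^2 + x + 2) + (2x^3 + 1). Hence a·b ≡ 2x^3 + 1 (mod f). (F_3[x]/(f) is a field with 3^4 = 81 elements since f is irreducible of degree 4.)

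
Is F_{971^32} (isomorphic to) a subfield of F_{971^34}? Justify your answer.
No: F_{971^32} is not a subfield of F_{971^34}

F_{p^m} embeds in F_{p^n} iff m | n. Here 32 ∤ 34 (since 34 = 1·32 + 2 with remainder 2 ≠ 0), so F_{971^32} is not a subfield of F_{971^34}. Equivalently: if it were, the tower law would give 32 = [F_{971^32}:F_971] dividing [F_{971^34}:F_971] = 34, contradiction.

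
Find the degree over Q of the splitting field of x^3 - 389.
[K : Q] = 6

The roots of x^3 - 389 are ∛389, ω∛389, ω^2∛389 where ω = e^(2πi/3) is a primitive cube root of unity, so K = Q(∛389, ω). Now [Q(∛389):Q] = 3 (since 389 is not a perfect cube, x^3 - 389 is irreducible) and [Q(ω):Q] = 2. Both 2 and 3 divide [K:Q], and [K:Q] ≤ 3·2 = 6, so [K:Q] = 6. (Equivalently: Q(∛389) ⊂ R but ω ∉ R, so [K : Q(∛389)] = 2.)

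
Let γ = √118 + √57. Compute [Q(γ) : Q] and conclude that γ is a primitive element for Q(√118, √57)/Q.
[Q(γ) : Q] = 4 (equivalently, Q(γ) = Q(√118, √57))

Obviously Q(γ) ⊆ Q(√118, √57), and [Q(√118, √57):Q] = 4 (since 118, 57 are distinct squarefree integers > 1 with 6726 not a perfect square). To show equality we compute the minimal polynomial of γ. From γ = √118 + √57: γ^2 = 118 + 2√(6726) + 57 = 175 + 2√(6726), so γ^2 - 175 = 2√(6726); squaring, (γ^2 - 175)^2 = 4·6726, i.e. γ^4 - 350γ^2 + 30625 - 26904 = 0, i.e. γ^4 - 350γ^2 + 3721 = 0. So γ is a root of x^4 - 350x^2 + 3721. This polynomial is irreducible over Q: it has no rational root (each ±√118 ± √57 is irrational), and any factorization into two quadratics over Q would force √(6726) ∈ Q (pairing opposite roots) or √118, √57 ∈ Q (other pairings), all impossible. Hence [Q(γ):Q] = 4 = [Q(√118, √57):Q], so Q(γ) = Q(√118, √57).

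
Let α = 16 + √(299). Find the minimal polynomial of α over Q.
m_α(x) = x^2 - 32x - 43

From α - 16 = √(299), squaring gives (α - 16)^2 = 299, i.e. α^2 - 32α + 256 = 299, so α^2 - 32α - 43 = 0. The discriminant of x^2 - 32x - 43 is (-32)^2 - 4·(-43) = 1024 + 172 = 1196, and 4·(299) is not a perfect square in Q since 299 is squarefree and ≠ 1. Hence x^2 - 32x - 43 is irreducible over Q and is the minimal polynomial of α.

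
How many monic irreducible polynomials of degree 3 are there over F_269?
There are 6488280 monic irreducible polynomials of degree 3 over F_269

Each element of F_{269^3} that lies in no proper subfield is a root of exactly one monic irreducible of degree 3 over F_269, and each such polynomial has 3 distinct roots in F_{269^3}. By Möbius inversion the count is N_269(3) = (1/3) Σ_{d|3} μ(3/d) · 269^d = (1/3)(μ(3)·269^1 + μ(1)·269^3) = 19464840/3 = 6488280.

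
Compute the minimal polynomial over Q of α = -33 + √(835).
m_α(x) = x^2 + 66x + 254

From α + 33 = √(835), squaring gives (α + 33)^2 = 835, i.e. α^2 + 66α + 1089 = 835, so α^2 + 66α + 254 = 0. The discriminant of x^2 + 66x + 254 is (66)^2 - 4·(254) = 4356 - 1016 = 3340, and 4·(835) is not a perfect square in Q since 835 is squarefree and ≠ 1. Hence x^2 + 66x + 254 is irreducible over Q and is the minimal polynomial of α.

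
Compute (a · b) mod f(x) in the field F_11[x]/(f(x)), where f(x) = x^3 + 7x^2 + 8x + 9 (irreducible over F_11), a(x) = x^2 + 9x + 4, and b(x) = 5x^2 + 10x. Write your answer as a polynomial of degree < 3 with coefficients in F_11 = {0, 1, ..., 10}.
a · b ≡ 7x^2 + 7 (mod f(x))

Multiply in F_11[x]: a(x)·b(x) = (x^2 + 9x + 4)·(5x^2 + 10x) = 5x^4 + 7x. This has degree ≥ 3, so divide by f(x) over F_11: 5x^4 + 7x = (5x + 9)·(x^3 + 7x^2 + 8x + 9) + (7x^2 + 7). Hence a·b ≡ 7x^2 + 7 (mod f). (F_11[x]/(f) is a field with 11^3 = 1331 elements since f is irreducible of degree 3.)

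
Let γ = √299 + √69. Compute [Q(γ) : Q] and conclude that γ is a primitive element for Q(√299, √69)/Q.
[Q(γ) : Q] = 4 (equivalently, Q(γ) = Q(√299, √69))

Obviously Q(γ) ⊆ Q(√299, √69), and [Q(√299, √69):Q] = 4 (since 299, 69 are distinct squarefree integers > 1 with 20631 not a perfect square). To show equality we compute the minimal polynomial of γ. From γ = √299 + √69: γ^2 = 299 + 2√(20631) + 69 = 368 + 2√(20631), so γ^2 - 368 = 2√(20631); squaring, (γ^2 - 368)^2 = 4·20631, i.e. γ^4 - 736γ^2 + 135424 - 82524 = 0, i.e. γ^4 - 736γ^2 + 52900 = 0. So γ is a root of x^4 - 736x^2 + 52900. This polynomial is irreducible over Q: it has no rational root (each ±√299 ± √69 is irrational), and any factorization into two quadratics over Q would force √(20631) ∈ Q (pairing opposite roots) or √299, √69 ∈ Q (other pairings), all impossible. Hence [Q(γ):Q] = 4 = [Q(√299, √69):Q], so Q(γ) = Q(√299, √69).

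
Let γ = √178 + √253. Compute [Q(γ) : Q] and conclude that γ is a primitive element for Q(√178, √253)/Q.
[Q(γ) : Q] = 4 (equivalently, Q(γ) = Q(√178, √253))

Obviously Q(γ) ⊆ Q(√178, √253), and [Q(√178, √253):Q] = 4 (since 178, 253 are distinct squarefree integers > 1 with 45034 not a perfect square). To show equality we compute the minimal polynomial of γ. From γ = √178 + √253: γ^2 = 178 + 2√(45034) + 253 = 431 + 2√(45034), so γ^2 - 431 = 2√(45034); squaring, (γ^2 - 431)^2 = 4·45034, i.e. γ^4 - 862γ^2 + 185761 - 180136 = 0, i.e. γ^4 - 862γ^2 + 5625 = 0. So γ is a root of x^4 - 862x^2 + 5625. This polynomial is irreducible over Q: it has no rational root (each ±√178 ± √253 is irrational), and any factorization into two quadratics over Q would force √(45034) ∈ Q (pairing opposite roots) or √178, √253 ∈ Q (other pairings), all impossible. Hence [Q(γ):Q] = 4 = [Q(√178, √253):Q], so Q(γ) = Q(√178, √253).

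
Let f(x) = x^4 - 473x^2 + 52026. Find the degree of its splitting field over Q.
[K : Q] = 4

Solving the quadratic in x^2: x^2 = (473 ± √(473^2 - 4·52026))/2 = (473 ± √15625)/2 = (473 ± 125)/2, giving x^2 = 299 or x^2 = 174. So f(x) = (x^2 - 299)(x^2 - 174) and the roots of f are ±√299, ±√174. Hence the splitting field is K = Q(√299, √174). Since 299 and 174 are distinct squarefree integers > 1, their product 52026 is not a perfect square, so √174 ∉ Q(√299). By the tower law [K:Q] = [Q(√299,√174):Q(√299)] · [Q(√299):Q] = 2 · 2 = 4.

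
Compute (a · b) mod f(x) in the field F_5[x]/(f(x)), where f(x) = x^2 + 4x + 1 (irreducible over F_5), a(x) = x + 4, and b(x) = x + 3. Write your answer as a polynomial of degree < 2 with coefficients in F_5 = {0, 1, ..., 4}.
a · b ≡ 3x + 1 (mod f(x))

Multiply in F_5[x]: a(x)·b(x) = (x + 4)·(x + 3) = x^2 + 2x + 2. This has degree ≥ 2, so divide by f(x) over F_5: x^2 + 2x + 2 = (1)·(x^2 + 4x + 1) + (3x + 1). Hence a·b ≡ 3x + 1 (mod f). (F_5[x]/(f) is a field with 5^2 = 25 elements since f is irreducible of degree 2.)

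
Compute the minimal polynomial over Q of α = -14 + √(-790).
m_α(x) = x^2 + 28x + 986

From α + 14 = √(-790), squaring gives (α + 14)^2 = -790, i.e. α^2 + 28α + 196 = -790, so α^2 + 28α + 986 = 0. The discriminant of x^2 + 28x + 986 is (28)^2 - 4·(986) = 784 - 3944 = -3160, and 4·(-790) is not a perfect square in Q since -790 is squarefree and ≠ 1. Hence x^2 + 28x + 986 is irreducible over Q and is the minimal polynomial of α.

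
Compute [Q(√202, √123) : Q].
[Q(√202, √123) : Q] = 4

[Q(√202):Q] = 2 (min poly x^2 - 202, irreducible since 202 is squarefree > 1). For the top step, suppose √123 ∈ Q(√202), say √123 = c + d√202 with c, d ∈ Q. Squaring: 123 = c^2 + 202d^2 + 2cd√202. Since √202 ∉ Q this forces 2cd = 0. If d = 0 then √123 = c ∈ Q, contradicting 123 squarefree > 1. If c = 0 then 123 = 202d^2, so 202·123 = (202d)^2 is a perfect square in Q — but 202·123 = 24846 is not a perfect square (since 202 and 123 are distinct squarefree integers). Contradiction. Hence √123 ∉ Q(√202), so x^2 - 123 stays irreducible over Q(√202) and [Q(√202, √123) : Q(√202)] = 2. By the tower law, [Q(√202, √123) : Q] = 2 · 2 = 4.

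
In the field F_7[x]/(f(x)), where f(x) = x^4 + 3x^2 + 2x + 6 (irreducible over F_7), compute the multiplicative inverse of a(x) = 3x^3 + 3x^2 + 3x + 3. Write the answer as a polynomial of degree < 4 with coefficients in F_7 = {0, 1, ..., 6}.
a(x)^(-1) ≡ 4x^2 + 2x + 6 (mod f(x))

Since f is irreducible over F_7, F_7[x]/(f) is a field and a(x) ≠ 0 has an inverse. Apply the extended Euclidean algorithm to f(x) and a(x) in F_7[x]: f(x) = (5x + 2)·a(x) + (3x^2 + 2x);  a(x) = (x + 5)·(3x^2 + 2x) + (3). The last nonzero remainder is the constant 3 = gcd(f, a) in F_7. Back-substituting through the division chain expresses 3 = s(x)·a(x) + t(x)·f(x) with s(x) ≡ 5x^2 + 6x + 4 (mod f), so (5x^2 + 6x + 4)·a(x) ≡ 3 (mod f). Multiplying by 3^(-1) ≡ 5 in F_7 gives a(x)^(-1) ≡ 5·(5x^2 + 6x + 4) ≡ 4x^2 + 2x + 6 (mod f). Check: (3x^3 + 3x^2 + 3x + 3)·(4x^2 + 2x + 6) = 5x^5 + 4x^4 + x^3 + x^2 + 3x + 4 ≡ 1 (mod x^4 + 3x^2 + 2x + 6).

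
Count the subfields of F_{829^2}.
F_{829^2} has 2 subfields

The subfields of F_{p^n} are exactly the fields F_{p^d} for d | n (each is the fixed field of the unique index-d subgroup of Gal(F_{p^n}/F_p) ≅ Z/nZ). The divisors of n = 2 are {1, 2}, giving 2 subfields: F_{829^1}, F_{829^2}.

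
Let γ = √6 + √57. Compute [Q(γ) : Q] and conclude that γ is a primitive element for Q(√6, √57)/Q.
[Q(γ) : Q] = 4 (equivalently, Q(γ) = Q(√6, √57))

Obviously Q(γ) ⊆ Q(√6, √57), and [Q(√6, √57):Q] = 4 (since 6, 57 are distinct squarefree integers > 1 with 342 not a perfect square). To show equality we compute the minimal polynomial of γ. From γ = √6 + √57: γ^2 = 6 + 2√(342) + 57 = 63 + 2√(342), so γ^2 - 63 = 2√(342); squaring, (γ^2 - 63)^2 = 4·342, i.e. γ^4 - 126γ^2 + 3969 - 1368 = 0, i.e. γ^4 - 126γ^2 + 2601 = 0. So γ is a root of x^4 - 126x^2 + 2601. This polynomial is irreducible over Q: it has no rational root (each ±√6 ± √57 is irrational), and any factorization into two quadratics over Q would force √(342) ∈ Q (pairing opposite roots) or √6, √57 ∈ Q (other pairings), all impossible. Hence [Q(γ):Q] = 4 = [Q(√6, √57):Q], so Q(γ) = Q(√6, √57).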